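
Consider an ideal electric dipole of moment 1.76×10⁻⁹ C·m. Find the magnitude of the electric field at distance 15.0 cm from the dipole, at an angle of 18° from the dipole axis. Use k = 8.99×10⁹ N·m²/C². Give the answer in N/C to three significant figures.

E ≈ 9030 N/C

At angle θ the dipole field magnitude is E = (kp/r³)·√(1 + 3cos²θ).
kp/r³ = (8.99×10⁹)(1.76×10⁻⁹) / (0.150)³ = 4688 N/C.
√(1 + 3cos²18°) = √(1 + 3·0.9045) = √3.7135 ≈ 1.9271.
E ≈ 4688 × 1.927 = 9034 N/C.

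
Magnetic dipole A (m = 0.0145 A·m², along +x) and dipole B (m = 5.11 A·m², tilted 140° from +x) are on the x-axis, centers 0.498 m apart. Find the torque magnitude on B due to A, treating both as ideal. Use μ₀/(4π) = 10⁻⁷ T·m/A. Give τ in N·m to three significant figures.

Dipole B is on the axis of dipole A, so B₁ there is axial: B₁ = (μ₀/4π)·2m₁/r³ along +x.
B₁ = 2(10⁻⁷)(0.0145)/(0.498)³ = 2.348×10⁻⁸ T.
τ = m₂ B₁ sinθ.
τ = (5.11)(2.348×10⁻⁸)·sin140° = 7.713×10⁻⁸ N·m.

τ ≈ 7.71×10⁻⁸ N·m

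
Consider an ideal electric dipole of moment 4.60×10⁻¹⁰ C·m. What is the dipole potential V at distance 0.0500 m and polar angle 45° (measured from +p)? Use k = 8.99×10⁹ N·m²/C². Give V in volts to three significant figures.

V ≈ 1170 V

The dipole potential is V = kp cosθ / r².
V = (8.99×10⁹)(4.60×10⁻¹⁰)·cos45° / (0.0500)² = 1170 V.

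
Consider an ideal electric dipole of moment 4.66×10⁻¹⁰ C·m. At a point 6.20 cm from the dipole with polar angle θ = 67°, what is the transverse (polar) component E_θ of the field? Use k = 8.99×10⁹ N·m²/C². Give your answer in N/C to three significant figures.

For a dipole, E_θ = (kp sinθ)/r³.
kp/r³ = (8.99×10⁹)(4.66×10⁻¹⁰)/(0.0620)³ = 1.758×10⁴ N/C.
E_θ = 1.758×10⁴·sin67° = 1.618×10⁴ N/C.

E_θ ≈ 1.62×10⁴ N/C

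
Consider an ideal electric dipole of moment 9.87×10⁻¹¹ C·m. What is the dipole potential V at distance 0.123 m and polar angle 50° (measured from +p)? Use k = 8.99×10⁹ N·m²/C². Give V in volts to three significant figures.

The dipole potential is V = kp cosθ / r².
V = (8.99×10⁹)(9.87×10⁻¹¹)·cos50° / (0.123)² = 37.70 V.

V ≈ 37.7 V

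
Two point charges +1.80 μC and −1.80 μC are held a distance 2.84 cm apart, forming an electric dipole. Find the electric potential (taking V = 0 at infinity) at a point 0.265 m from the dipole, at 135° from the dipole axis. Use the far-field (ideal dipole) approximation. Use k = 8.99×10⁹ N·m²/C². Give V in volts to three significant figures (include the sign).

V ≈ -4630 V

Dipole moment p = qd = (1.80×10⁻⁶ C)(0.0284 m) = 5.112×10⁻⁸ C·m.
The dipole potential is V = kp cosθ / r².
V = (8.99×10⁹)(5.112×10⁻⁸)·cos135° / (0.265)² = -4627 V.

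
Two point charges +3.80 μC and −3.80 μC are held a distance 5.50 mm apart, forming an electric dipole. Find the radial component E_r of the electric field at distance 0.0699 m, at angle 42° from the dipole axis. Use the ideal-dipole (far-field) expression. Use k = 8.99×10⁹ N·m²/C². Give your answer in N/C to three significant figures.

E_r ≈ 8.18×10⁵ N/C

Dipole moment p = qd = (3.80×10⁻⁶ C)(0.00550 m) = 2.09×10⁻⁸ C·m.
For a dipole, E_r = (2kp cosθ)/r³.
kp/r³ = (8.99×10⁹)(2.09×10⁻⁸)/(0.0699)³ = 5.501×10⁵ N/C.
E_r = 2·5.501×10⁵·cos42° = 8.177×10⁵ N/C.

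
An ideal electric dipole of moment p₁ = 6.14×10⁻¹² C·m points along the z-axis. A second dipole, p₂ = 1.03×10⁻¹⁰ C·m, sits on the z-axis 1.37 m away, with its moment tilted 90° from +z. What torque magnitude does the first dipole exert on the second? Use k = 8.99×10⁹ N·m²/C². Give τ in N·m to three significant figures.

τ ≈ 4.42×10⁻¹² N·m

The second dipole sits on the axis of the first, so the field there is axial: E₁ = 2kp₁/r³ along +z.
E₁ = 2(8.99×10⁹)(6.14×10⁻¹²)/(1.37)³ = 0.04293 N/C.
Torque on the second dipole: τ = p₂ E₁ sinθ.
τ = (1.03×10⁻¹⁰)(0.04293)·sin90° = 4.422×10⁻¹² N·m.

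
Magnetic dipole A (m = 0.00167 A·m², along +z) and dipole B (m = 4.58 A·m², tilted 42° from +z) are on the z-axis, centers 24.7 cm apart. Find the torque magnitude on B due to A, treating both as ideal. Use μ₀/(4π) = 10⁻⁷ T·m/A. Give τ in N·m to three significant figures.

τ ≈ 6.79×10⁻⁸ N·m

Dipole B is on the axis of dipole A, so B₁ there is axial: B₁ = (μ₀/4π)·2m₁/r³ along +z.
B₁ = 2(10⁻⁷)(0.00167)/(0.247)³ = 2.216×10⁻⁸ T.
τ = m₂ B₁ sinθ.
τ = (4.58)(2.216×10⁻⁸)·sin42° = 6.793×10⁻⁸ N·m.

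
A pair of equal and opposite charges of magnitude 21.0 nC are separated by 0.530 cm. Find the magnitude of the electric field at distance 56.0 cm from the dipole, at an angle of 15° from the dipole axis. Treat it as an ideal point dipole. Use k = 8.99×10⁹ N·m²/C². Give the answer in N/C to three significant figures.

Dipole moment p = qd = (2.10×10⁻⁸ C)(0.00530 m) = 1.113×10⁻¹⁰ C·m.
At angle θ the dipole field magnitude is E = (kp/r³)·√(1 + 3cos²θ).
kp/r³ = (8.99×10⁹)(1.113×10⁻¹⁰) / (0.560)³ = 5.698 N/C.
√(1 + 3cos²15°) = √(1 + 3·0.9330) = √3.7990 ≈ 1.9491.
E ≈ 5.698 × 1.949 = 11.11 N/C.

E ≈ 11.1 N/C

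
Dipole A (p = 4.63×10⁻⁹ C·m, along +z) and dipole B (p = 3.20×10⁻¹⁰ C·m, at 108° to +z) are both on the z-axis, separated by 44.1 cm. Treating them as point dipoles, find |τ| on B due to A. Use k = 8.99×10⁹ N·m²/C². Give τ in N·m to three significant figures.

τ ≈ 2.95×10⁻⁷ N·m

The second dipole sits on the axis of the first, so the field there is axial: E₁ = 2kp₁/r³ along +z.
E₁ = 2(8.99×10⁹)(4.63×10⁻⁹)/(0.441)³ = 970.6 N/C.
Torque on the second dipole: τ = p₂ E₁ sinθ.
τ = (3.20×10⁻¹⁰)(970.6)·sin108° = 2.954×10⁻⁷ N·m.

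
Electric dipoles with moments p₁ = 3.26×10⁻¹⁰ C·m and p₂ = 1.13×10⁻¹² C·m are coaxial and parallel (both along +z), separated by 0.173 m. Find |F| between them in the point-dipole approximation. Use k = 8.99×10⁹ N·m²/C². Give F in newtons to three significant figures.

On-axis field of dipole 1 at distance r: E = 2kp₁/r³. Force on dipole 2 is F = p₂·dE/dr (gradient along axis).
dE/dr = −6kp₁/r⁴, so |F| = 6kp₁p₂/r⁴ (attractive for aligned moments).
F = 6(8.99×10⁹)(3.26×10⁻¹⁰)(1.13×10⁻¹²)/(0.173)⁴ = 2.218×10⁻⁸ N.

F ≈ 2.22×10⁻⁸ N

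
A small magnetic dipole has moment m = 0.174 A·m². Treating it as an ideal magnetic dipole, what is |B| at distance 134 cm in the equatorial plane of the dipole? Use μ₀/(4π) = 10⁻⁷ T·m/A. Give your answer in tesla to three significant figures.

B ≈ 7.23×10⁻⁹ T

In the equatorial plane B = (μ₀/4π)·m/r³ (half the axial value).
B = (10⁻⁷)·(0.174) / (1.34)³ = 7.232×10⁻⁹ T.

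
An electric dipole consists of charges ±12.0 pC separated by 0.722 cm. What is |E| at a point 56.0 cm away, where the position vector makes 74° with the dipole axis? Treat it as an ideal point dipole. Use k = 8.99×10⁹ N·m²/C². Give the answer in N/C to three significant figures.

Dipole moment p = qd = (1.20×10⁻¹¹ C)(0.00722 m) = 8.664×10⁻¹⁴ C·m.
At angle θ the dipole field magnitude is E = (kp/r³)·√(1 + 3cos²θ).
kp/r³ = (8.99×10⁹)(8.664×10⁻¹⁴) / (0.560)³ = 0.004435 N/C.
√(1 + 3cos²74°) = √(1 + 3·0.0760) = √1.2279 ≈ 1.1081.
E ≈ 0.004435 × 1.108 = 0.004915 N/C.

E ≈ 0.00491 N/C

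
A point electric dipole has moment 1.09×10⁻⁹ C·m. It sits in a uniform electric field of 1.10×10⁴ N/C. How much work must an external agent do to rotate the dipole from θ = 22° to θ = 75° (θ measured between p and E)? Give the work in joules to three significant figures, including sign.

W_ext = ΔU = U(θ₂) − U(θ₁) = −pE cosθ₂ − (−pE cosθ₁) = pE(cosθ₁ − cosθ₂).
W = (1.09×10⁻⁹)(1.10×10⁴)·(cos22° − cos75°) = (1.199×10⁻⁵)·(+0.6684) = 8.014×10⁻⁶ J.

W ≈ 8.01×10⁻⁶ J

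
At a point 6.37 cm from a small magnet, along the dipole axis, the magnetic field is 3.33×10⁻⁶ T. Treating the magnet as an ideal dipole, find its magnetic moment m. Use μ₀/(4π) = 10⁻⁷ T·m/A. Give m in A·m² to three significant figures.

m ≈ 0.00430 A·m²

On axis B = (μ₀/4π)·2m/r³, so m = Br³·4π/(μ₀·2).
m = (3.33×10⁻⁶)·(0.0637)³ / (2·10⁻⁷) = 0.004304 A·m².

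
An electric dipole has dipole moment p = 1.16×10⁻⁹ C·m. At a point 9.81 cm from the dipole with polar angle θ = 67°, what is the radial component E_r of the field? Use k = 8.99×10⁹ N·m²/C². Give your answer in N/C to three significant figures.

E_r ≈ 8630 N/C

For a dipole, E_r = (2kp cosθ)/r³.
kp/r³ = (8.99×10⁹)(1.16×10⁻⁹)/(0.0981)³ = 1.105×10⁴ N/C.
E_r = 2·1.105×10⁴·cos67° = 8632 N/C.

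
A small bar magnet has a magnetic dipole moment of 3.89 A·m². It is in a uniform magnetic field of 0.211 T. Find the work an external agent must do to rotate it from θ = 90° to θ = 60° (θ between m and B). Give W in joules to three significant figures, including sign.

W_ext = ΔU = −mB cosθ₂ + mB cosθ₁ = mB(cosθ₁ − cosθ₂).
W = (3.89)(0.211)·(cos90° − cos60°) = (0.8208)·(-0.5000) = -0.4104 J.

W ≈ -0.410 J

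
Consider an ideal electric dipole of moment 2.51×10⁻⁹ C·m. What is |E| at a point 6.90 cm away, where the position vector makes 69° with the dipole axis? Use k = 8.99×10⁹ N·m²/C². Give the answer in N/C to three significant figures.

At angle θ the dipole field magnitude is E = (kp/r³)·√(1 + 3cos²θ).
kp/r³ = (8.99×10⁹)(2.51×10⁻⁹) / (0.0690)³ = 6.869×10⁴ N/C.
√(1 + 3cos²69°) = √(1 + 3·0.1284) = √1.3853 ≈ 1.1770.
E ≈ 6.869×10⁴ × 1.177 = 8.085×10⁴ N/C.

E ≈ 8.08×10⁴ N/C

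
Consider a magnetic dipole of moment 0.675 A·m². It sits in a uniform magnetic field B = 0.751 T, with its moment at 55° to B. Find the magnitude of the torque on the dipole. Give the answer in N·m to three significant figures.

Torque on a magnetic dipole: τ = mB sinθ.
τ = (0.675)(0.751)·sin55° = 0.4152 N·m.

τ ≈ 0.415 N·m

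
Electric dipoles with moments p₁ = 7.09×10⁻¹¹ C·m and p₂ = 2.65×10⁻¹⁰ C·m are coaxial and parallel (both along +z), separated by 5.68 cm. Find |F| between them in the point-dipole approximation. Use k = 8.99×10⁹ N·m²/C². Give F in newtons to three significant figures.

F ≈ 9.74×10⁻⁵ N

On-axis field of dipole 1 at distance r: E = 2kp₁/r³. Force on dipole 2 is F = p₂·dE/dr (gradient along axis).
dE/dr = −6kp₁/r⁴, so |F| = 6kp₁p₂/r⁴ (attractive for aligned moments).
F = 6(8.99×10⁹)(7.09×10⁻¹¹)(2.65×10⁻¹⁰)/(0.0568)⁴ = 9.737×10⁻⁵ N.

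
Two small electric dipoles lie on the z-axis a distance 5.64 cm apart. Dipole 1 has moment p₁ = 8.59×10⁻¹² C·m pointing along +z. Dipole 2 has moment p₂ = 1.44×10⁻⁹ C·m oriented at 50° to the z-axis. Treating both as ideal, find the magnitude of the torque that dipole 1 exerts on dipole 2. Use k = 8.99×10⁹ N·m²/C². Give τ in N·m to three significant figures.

τ ≈ 9.50×10⁻⁷ N·m

The second dipole sits on the axis of the first, so the field there is axial: E₁ = 2kp₁/r³ along +z.
E₁ = 2(8.99×10⁹)(8.59×10⁻¹²)/(0.0564)³ = 860.9 N/C.
Torque on the second dipole: τ = p₂ E₁ sinθ.
τ = (1.44×10⁻⁹)(860.9)·sin50° = 9.496×10⁻⁷ N·m.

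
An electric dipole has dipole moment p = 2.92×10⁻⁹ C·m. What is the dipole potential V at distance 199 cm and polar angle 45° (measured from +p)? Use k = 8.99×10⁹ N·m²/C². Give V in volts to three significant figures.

V ≈ 4.69 V

The dipole potential is V = kp cosθ / r².
V = (8.99×10⁹)(2.92×10⁻⁹)·cos45° / (1.99)² = 4.687 V.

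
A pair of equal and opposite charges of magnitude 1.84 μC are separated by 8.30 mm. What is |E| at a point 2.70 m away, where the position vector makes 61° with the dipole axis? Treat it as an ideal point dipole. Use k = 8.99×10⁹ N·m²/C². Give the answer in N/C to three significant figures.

E ≈ 9.11 N/C

Dipole moment p = qd = (1.84×10⁻⁶ C)(0.00830 m) = 1.527×10⁻⁸ C·m.
At angle θ the dipole field magnitude is E = (kp/r³)·√(1 + 3cos²θ).
kp/r³ = (8.99×10⁹)(1.527×10⁻⁸) / (2.70)³ = 6.974 N/C.
√(1 + 3cos²61°) = √(1 + 3·0.2350) = √1.7051 ≈ 1.3058.
E ≈ 6.974 × 1.306 = 9.107 N/C.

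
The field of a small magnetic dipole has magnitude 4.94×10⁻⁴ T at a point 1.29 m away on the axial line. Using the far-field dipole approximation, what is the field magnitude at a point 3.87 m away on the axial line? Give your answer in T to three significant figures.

Dipole fields scale as 1/r³ in the far field; the geometry is the same at both points.
B₂ = B₁ · (r₁/r₂)³ = 4.94×10⁻⁴ · (1.29/3.87)³.
(r₁/r₂)³ = (0.3333)³ = 0.03704.
B₂ ≈ 1.830×10⁻⁵ T.

B ≈ 1.83×10⁻⁵ T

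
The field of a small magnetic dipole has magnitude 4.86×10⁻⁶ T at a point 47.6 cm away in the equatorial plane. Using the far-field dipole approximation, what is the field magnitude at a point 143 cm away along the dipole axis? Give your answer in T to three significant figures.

B ≈ 3.58×10⁻⁷ T

Dipole fields scale as 1/r³ in the far field.
The axial field is twice the equatorial field at the same r, so the geometry factor is 2/1.
B₂ = B₁ · (2/1) · (r₁/r₂)³ = 4.86×10⁻⁶ · 2 · (47.6/143)³.
(r₁/r₂)³ = (0.3329)³ = 0.03688.
B₂ ≈ 3.585×10⁻⁷ T.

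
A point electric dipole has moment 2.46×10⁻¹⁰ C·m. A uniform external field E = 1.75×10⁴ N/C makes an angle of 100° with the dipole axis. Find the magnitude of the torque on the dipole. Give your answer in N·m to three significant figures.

Torque on an electric dipole: τ = pE sinθ.
τ = (2.46×10⁻¹⁰)(1.75×10⁴)·sin100° = 4.240×10⁻⁶ N·m.

τ ≈ 4.24×10⁻⁶ N·m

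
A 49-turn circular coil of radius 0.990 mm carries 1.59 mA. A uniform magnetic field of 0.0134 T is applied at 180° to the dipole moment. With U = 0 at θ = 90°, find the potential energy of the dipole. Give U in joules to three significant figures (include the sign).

m = NIA = NIπa² = 49·(0.00159)·π·(9.90×10⁻⁴)² = 2.399×10⁻⁷ A·m².
U = −m·B = −mB cosθ.
U = −(2.399×10⁻⁷)(0.0134)·cos180° = 3.215×10⁻⁹ J.

U ≈ 3.21×10⁻⁹ J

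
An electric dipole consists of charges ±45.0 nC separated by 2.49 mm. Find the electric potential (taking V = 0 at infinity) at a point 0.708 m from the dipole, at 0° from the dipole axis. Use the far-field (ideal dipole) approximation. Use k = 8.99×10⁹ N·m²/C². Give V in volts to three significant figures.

Dipole moment p = qd = (4.50×10⁻⁸ C)(0.00249 m) = 1.121×10⁻¹⁰ C·m.
The dipole potential is V = kp cosθ / r².
V = (8.99×10⁹)(1.121×10⁻¹⁰)·cos0° / (0.708)² = 2.010 V.

V ≈ 2.01 V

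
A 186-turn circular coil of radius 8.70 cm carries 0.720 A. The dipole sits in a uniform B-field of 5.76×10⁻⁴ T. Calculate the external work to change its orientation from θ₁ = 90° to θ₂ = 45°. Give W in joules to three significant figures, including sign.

W ≈ -0.00130 J

m = NIA = NIπa² = 186·(0.720)·π·(0.0870)² = 3.184 A·m².
W_ext = ΔU = −mB cosθ₂ + mB cosθ₁ = mB(cosθ₁ − cosθ₂).
W = (3.184)(5.76×10⁻⁴)·(cos90° − cos45°) = (0.001834)·(-0.7071) = -0.001297 J.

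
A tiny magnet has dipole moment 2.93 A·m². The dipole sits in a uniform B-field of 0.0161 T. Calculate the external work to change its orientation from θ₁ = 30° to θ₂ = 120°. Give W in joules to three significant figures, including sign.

W_ext = ΔU = −mB cosθ₂ + mB cosθ₁ = mB(cosθ₁ − cosθ₂).
W = (2.93)(0.0161)·(cos30° − cos120°) = (0.04717)·(+1.3660) = 0.06444 J.

W ≈ 0.0644 J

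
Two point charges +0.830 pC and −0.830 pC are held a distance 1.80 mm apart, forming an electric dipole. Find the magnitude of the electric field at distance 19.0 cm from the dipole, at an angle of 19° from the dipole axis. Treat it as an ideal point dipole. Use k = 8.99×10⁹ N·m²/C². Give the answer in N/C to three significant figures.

E ≈ 0.00376 N/C

Dipole moment p = qd = (8.30×10⁻¹³ C)(0.00180 m) = 1.494×10⁻¹⁵ C·m.
At angle θ the dipole field magnitude is E = (kp/r³)·√(1 + 3cos²θ).
kp/r³ = (8.99×10⁹)(1.494×10⁻¹⁵) / (0.190)³ = 0.001958 N/C.
√(1 + 3cos²19°) = √(1 + 3·0.8940) = √3.6820 ≈ 1.9189.
E ≈ 0.001958 × 1.919 = 0.003757 N/C.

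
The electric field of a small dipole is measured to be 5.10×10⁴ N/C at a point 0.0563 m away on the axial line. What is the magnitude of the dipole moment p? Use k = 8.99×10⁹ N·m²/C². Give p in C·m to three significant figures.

On axis E = 2kp/r³, so p = Er³/(2k).
p = (5.10×10⁴)·(0.0563)³ / (2·8.99×10⁹) = 5.062×10⁻¹⁰ C·m.

p ≈ 5.06×10⁻¹⁰ C·m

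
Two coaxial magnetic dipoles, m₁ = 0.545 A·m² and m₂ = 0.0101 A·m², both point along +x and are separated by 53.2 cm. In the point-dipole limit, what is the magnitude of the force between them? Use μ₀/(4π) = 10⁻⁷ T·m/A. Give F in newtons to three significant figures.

On-axis B of dipole 1: B = (μ₀/4π)·2m₁/r³. Force on dipole 2: F = m₂·dB/dr.
dB/dr = −(μ₀/4π)·6m₁/r⁴, so |F| = (μ₀/4π)·6m₁m₂/r⁴.
F = 6(10⁻⁷)(0.545)(0.0101)/(0.532)⁴ = 4.123×10⁻⁸ N.

F ≈ 4.12×10⁻⁸ N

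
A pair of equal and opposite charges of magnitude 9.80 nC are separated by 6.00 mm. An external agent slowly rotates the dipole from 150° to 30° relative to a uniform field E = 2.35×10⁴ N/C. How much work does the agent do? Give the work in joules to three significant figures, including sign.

Dipole moment p = qd = (9.80×10⁻⁹ C)(0.00600 m) = 5.88×10⁻¹¹ C·m.
W_ext = ΔU = U(θ₂) − U(θ₁) = −pE cosθ₂ − (−pE cosθ₁) = pE(cosθ₁ − cosθ₂).
W = (5.88×10⁻¹¹)(2.35×10⁴)·(cos150° − cos30°) = (1.382×10⁻⁶)·(-1.7321) = -2.393×10⁻⁶ J.

W ≈ -2.39×10⁻⁶ J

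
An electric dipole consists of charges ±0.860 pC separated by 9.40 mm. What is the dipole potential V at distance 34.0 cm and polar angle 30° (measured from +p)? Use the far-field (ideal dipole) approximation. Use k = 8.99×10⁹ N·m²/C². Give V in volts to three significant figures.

Dipole moment p = qd = (8.60×10⁻¹³ C)(0.00940 m) = 8.084×10⁻¹⁵ C·m.
The dipole potential is V = kp cosθ / r².
V = (8.99×10⁹)(8.084×10⁻¹⁵)·cos30° / (0.340)² = 5.445×10⁻⁴ V.

V ≈ 5.44×10⁻⁴ V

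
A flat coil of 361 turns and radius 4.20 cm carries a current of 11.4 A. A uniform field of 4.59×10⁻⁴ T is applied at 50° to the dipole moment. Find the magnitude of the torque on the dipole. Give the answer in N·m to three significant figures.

m = NIA = NIπa² = 361·(11.4)·π·(0.0420)² = 22.81 A·m².
Torque on a magnetic dipole: τ = mB sinθ.
τ = (22.81)(4.59×10⁻⁴)·sin50° = 0.008020 N·m.

τ ≈ 0.00802 N·m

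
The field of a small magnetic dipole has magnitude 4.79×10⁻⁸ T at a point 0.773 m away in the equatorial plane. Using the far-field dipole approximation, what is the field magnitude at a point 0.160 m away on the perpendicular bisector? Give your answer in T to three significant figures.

Dipole fields scale as 1/r³ in the far field; the geometry is the same at both points.
B₂ = B₁ · (r₁/r₂)³ = 4.79×10⁻⁸ · (0.773/0.160)³.
(r₁/r₂)³ = (4.831)³ = 112.8.
B₂ ≈ 5.401×10⁻⁶ T.

B ≈ 5.40×10⁻⁶ T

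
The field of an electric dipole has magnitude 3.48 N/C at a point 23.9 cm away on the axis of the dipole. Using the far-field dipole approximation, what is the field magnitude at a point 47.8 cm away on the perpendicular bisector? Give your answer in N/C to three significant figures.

Dipole fields scale as 1/r³ in the far field.
The axial field is twice the equatorial field at the same r, so the geometry factor is 1/2.
E₂ = E₁ · (1/2) · (r₁/r₂)³ = 3.48 · 0.5 · (23.9/47.8)³.
(r₁/r₂)³ = (0.5)³ = 0.125.
E₂ ≈ 0.2175 N/C.

E ≈ 0.218 N/C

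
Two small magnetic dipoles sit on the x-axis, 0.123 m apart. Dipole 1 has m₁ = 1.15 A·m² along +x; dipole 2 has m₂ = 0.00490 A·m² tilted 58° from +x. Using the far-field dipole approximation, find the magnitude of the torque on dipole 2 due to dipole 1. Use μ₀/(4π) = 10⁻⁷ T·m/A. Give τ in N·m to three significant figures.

Dipole B is on the axis of dipole A, so B₁ there is axial: B₁ = (μ₀/4π)·2m₁/r³ along +x.
B₁ = 2(10⁻⁷)(1.15)/(0.123)³ = 1.236×10⁻⁴ T.
τ = m₂ B₁ sinθ.
τ = (0.00490)(1.236×10⁻⁴)·sin58° = 5.136×10⁻⁷ N·m.

τ ≈ 5.14×10⁻⁷ N·m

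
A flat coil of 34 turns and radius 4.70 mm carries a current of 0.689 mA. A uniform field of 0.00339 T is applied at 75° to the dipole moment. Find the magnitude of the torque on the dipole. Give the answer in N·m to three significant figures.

m = NIA = NIπa² = 34·(6.89×10⁻⁴)·π·(0.00470)² = 1.626×10⁻⁶ A·m².
Torque on a magnetic dipole: τ = mB sinθ.
τ = (1.626×10⁻⁶)(0.00339)·sin75° = 5.324×10⁻⁹ N·m.

τ ≈ 5.32×10⁻⁹ N·m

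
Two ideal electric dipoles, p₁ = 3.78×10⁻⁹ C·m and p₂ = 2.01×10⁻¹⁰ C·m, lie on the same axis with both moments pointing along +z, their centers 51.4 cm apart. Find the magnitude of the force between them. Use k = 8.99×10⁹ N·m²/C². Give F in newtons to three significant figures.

On-axis field of dipole 1 at distance r: E = 2kp₁/r³. Force on dipole 2 is F = p₂·dE/dr (gradient along axis).
dE/dr = −6kp₁/r⁴, so |F| = 6kp₁p₂/r⁴ (attractive for aligned moments).
F = 6(8.99×10⁹)(3.78×10⁻⁹)(2.01×10⁻¹⁰)/(0.514)⁴ = 5.871×10⁻⁷ N.

F ≈ 5.87×10⁻⁷ N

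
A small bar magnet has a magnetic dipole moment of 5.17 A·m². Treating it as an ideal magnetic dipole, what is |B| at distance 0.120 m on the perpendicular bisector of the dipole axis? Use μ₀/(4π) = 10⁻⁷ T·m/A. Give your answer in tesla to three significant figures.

In the equatorial plane B = (μ₀/4π)·m/r³ (half the axial value).
B = (10⁻⁷)·(5.17) / (0.120)³ = 2.992×10⁻⁴ T.

B ≈ 2.99×10⁻⁴ T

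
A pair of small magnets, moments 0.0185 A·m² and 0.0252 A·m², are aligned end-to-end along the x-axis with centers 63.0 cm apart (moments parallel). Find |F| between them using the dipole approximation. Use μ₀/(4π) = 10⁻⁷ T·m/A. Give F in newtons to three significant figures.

F ≈ 1.78×10⁻⁹ N

On-axis B of dipole 1: B = (μ₀/4π)·2m₁/r³. Force on dipole 2: F = m₂·dB/dr.
dB/dr = −(μ₀/4π)·6m₁/r⁴, so |F| = (μ₀/4π)·6m₁m₂/r⁴.
F = 6(10⁻⁷)(0.0185)(0.0252)/(0.630)⁴ = 1.776×10⁻⁹ N.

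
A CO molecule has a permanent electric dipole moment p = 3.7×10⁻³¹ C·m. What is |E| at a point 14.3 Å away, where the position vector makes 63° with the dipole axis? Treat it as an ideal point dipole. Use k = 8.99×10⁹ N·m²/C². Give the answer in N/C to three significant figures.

E ≈ 1.45×10⁶ N/C

At angle θ the dipole field magnitude is E = (kp/r³)·√(1 + 3cos²θ).
kp/r³ = (8.99×10⁹)(3.70×10⁻³¹) / (1.43×10⁻⁹)³ = 1.138×10⁶ N/C.
√(1 + 3cos²63°) = √(1 + 3·0.2061) = √1.6183 ≈ 1.2721.
E ≈ 1.138×10⁶ × 1.272 = 1.447×10⁶ N/C.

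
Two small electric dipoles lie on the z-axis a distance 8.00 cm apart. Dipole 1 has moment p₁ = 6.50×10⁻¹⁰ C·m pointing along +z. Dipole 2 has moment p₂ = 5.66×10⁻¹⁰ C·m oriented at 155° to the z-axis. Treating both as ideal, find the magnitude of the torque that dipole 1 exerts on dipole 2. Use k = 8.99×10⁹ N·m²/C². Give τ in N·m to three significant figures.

The second dipole sits on the axis of the first, so the field there is axial: E₁ = 2kp₁/r³ along +z.
E₁ = 2(8.99×10⁹)(6.50×10⁻¹⁰)/(0.0800)³ = 2.283×10⁴ N/C.
Torque on the second dipole: τ = p₂ E₁ sinθ.
τ = (5.66×10⁻¹⁰)(2.283×10⁴)·sin155° = 5.460×10⁻⁶ N·m.

τ ≈ 5.46×10⁻⁶ N·m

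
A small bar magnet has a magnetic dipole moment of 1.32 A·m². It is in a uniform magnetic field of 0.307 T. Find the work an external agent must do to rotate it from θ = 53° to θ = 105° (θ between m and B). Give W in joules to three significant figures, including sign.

W ≈ 0.349 J

W_ext = ΔU = −mB cosθ₂ + mB cosθ₁ = mB(cosθ₁ − cosθ₂).
W = (1.32)(0.307)·(cos53° − cos105°) = (0.4052)·(+0.8606) = 0.3488 J.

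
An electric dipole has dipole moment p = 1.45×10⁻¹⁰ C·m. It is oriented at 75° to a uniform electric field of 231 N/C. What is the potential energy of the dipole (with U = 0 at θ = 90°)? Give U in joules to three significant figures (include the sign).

U ≈ -8.67×10⁻⁹ J

U = −p·E = −pE cosθ.
U = −(1.45×10⁻¹⁰)(231)·cos75° = -8.669×10⁻⁹ J.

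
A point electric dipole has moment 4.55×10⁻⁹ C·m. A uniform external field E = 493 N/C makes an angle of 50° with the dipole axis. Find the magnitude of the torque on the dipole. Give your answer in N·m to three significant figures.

Torque on an electric dipole: τ = pE sinθ.
τ = (4.55×10⁻⁹)(493)·sin50° = 1.718×10⁻⁶ N·m.

τ ≈ 1.72×10⁻⁶ N·m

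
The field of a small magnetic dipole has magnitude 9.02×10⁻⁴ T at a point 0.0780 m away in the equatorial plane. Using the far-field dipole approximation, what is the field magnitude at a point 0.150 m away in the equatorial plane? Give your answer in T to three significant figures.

B ≈ 1.27×10⁻⁴ T

Dipole fields scale as 1/r³ in the far field; the geometry is the same at both points.
B₂ = B₁ · (r₁/r₂)³ = 9.02×10⁻⁴ · (0.0780/0.150)³.
(r₁/r₂)³ = (0.52)³ = 0.1406.
B₂ ≈ 1.268×10⁻⁴ T.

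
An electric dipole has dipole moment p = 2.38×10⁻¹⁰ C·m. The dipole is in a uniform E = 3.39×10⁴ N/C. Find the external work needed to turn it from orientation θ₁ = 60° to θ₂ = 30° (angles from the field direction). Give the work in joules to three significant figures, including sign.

W_ext = ΔU = U(θ₂) − U(θ₁) = −pE cosθ₂ − (−pE cosθ₁) = pE(cosθ₁ − cosθ₂).
W = (2.38×10⁻¹⁰)(3.39×10⁴)·(cos60° − cos30°) = (8.068×10⁻⁶)·(-0.3660) = -2.953×10⁻⁶ J.

W ≈ -2.95×10⁻⁶ J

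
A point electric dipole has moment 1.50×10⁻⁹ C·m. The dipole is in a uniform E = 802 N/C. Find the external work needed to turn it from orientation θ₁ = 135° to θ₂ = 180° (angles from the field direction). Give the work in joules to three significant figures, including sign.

W_ext = ΔU = U(θ₂) − U(θ₁) = −pE cosθ₂ − (−pE cosθ₁) = pE(cosθ₁ − cosθ₂).
W = (1.50×10⁻⁹)(802)·(cos135° − cos180°) = (1.203×10⁻⁶)·(+0.2929) = 3.524×10⁻⁷ J.

W ≈ 3.52×10⁻⁷ J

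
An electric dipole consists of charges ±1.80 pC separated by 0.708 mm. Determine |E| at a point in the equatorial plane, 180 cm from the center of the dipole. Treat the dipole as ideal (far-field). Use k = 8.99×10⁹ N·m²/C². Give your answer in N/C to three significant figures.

Dipole moment p = qd = (1.80×10⁻¹² C)(7.08×10⁻⁴ m) = 1.274×10⁻¹⁵ C·m.
On the perpendicular bisector E = kp/r³ (half the axial value at the same distance).
E = (8.99×10⁹)(1.274×10⁻¹⁵) / (1.80)³ = 1.964×10⁻⁶ N/C.

E ≈ 1.96×10⁻⁶ N/C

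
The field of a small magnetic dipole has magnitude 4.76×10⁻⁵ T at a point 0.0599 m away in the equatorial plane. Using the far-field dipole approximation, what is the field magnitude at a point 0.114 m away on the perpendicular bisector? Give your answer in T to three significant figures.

B ≈ 6.91×10⁻⁶ T

Dipole fields scale as 1/r³ in the far field; the geometry is the same at both points.
B₂ = B₁ · (r₁/r₂)³ = 4.76×10⁻⁵ · (0.0599/0.114)³.
(r₁/r₂)³ = (0.5254)³ = 0.1451.
B₂ ≈ 6.905×10⁻⁶ T.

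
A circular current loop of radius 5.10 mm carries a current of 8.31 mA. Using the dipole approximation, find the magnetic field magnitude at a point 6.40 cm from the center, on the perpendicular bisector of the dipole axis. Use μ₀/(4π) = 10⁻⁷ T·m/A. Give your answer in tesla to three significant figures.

Magnetic moment m = IA = Iπa² = (0.00831)·π·(0.00510)² = 6.79×10⁻⁷ A·m².
In the equatorial plane B = (μ₀/4π)·m/r³ (half the axial value).
B = (10⁻⁷)·(6.79×10⁻⁷) / (0.0640)³ = 2.590×10⁻¹⁰ T.

B ≈ 2.59×10⁻¹⁰ T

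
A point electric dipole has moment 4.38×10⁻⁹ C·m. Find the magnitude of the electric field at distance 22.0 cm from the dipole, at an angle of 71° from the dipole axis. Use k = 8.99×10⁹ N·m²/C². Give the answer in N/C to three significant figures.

At angle θ the dipole field magnitude is E = (kp/r³)·√(1 + 3cos²θ).
kp/r³ = (8.99×10⁹)(4.38×10⁻⁹) / (0.220)³ = 3698 N/C.
√(1 + 3cos²71°) = √(1 + 3·0.1060) = √1.3180 ≈ 1.1480.
E ≈ 3698 × 1.148 = 4245 N/C.

E ≈ 4250 N/C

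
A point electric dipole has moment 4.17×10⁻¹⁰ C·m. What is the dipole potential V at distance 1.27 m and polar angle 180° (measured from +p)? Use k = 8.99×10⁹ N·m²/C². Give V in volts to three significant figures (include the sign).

The dipole potential is V = kp cosθ / r².
V = (8.99×10⁹)(4.17×10⁻¹⁰)·cos180° / (1.27)² = -2.324 V.

V ≈ -2.32 V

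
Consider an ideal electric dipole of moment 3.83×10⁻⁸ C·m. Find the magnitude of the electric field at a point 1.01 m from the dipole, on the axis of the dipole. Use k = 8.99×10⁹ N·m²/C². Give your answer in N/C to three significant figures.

On the dipole axis E = 2kp/r³.
E = 2·(8.99×10⁹)(3.83×10⁻⁸) / (1.01)³ = 668.4 N/C.

E ≈ 668 N/C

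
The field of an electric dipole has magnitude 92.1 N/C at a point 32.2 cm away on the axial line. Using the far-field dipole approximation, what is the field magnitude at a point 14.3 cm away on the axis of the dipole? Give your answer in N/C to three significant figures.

E ≈ 1050 N/C

Dipole fields scale as 1/r³ in the far field; the geometry is the same at both points.
E₂ = E₁ · (r₁/r₂)³ = 92.1 · (32.2/14.3)³.
(r₁/r₂)³ = (2.252)³ = 11.42.
E₂ ≈ 1052 N/C.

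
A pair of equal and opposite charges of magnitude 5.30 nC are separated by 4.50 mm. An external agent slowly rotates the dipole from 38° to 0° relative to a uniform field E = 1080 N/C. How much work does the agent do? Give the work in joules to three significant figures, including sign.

W ≈ -5.46×10⁻⁹ J

Dipole moment p = qd = (5.30×10⁻⁹ C)(0.00450 m) = 2.385×10⁻¹¹ C·m.
W_ext = ΔU = U(θ₂) − U(θ₁) = −pE cosθ₂ − (−pE cosθ₁) = pE(cosθ₁ − cosθ₂).
W = (2.385×10⁻¹¹)(1080)·(cos38° − cos0°) = (2.576×10⁻⁸)·(-0.2120) = -5.460×10⁻⁹ J.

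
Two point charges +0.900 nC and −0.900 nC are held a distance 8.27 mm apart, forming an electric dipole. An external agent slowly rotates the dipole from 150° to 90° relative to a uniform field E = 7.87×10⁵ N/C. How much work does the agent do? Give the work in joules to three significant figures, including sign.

Dipole moment p = qd = (9.00×10⁻¹⁰ C)(0.00827 m) = 7.443×10⁻¹² C·m.
W_ext = ΔU = U(θ₂) − U(θ₁) = −pE cosθ₂ − (−pE cosθ₁) = pE(cosθ₁ − cosθ₂).
W = (7.443×10⁻¹²)(7.87×10⁵)·(cos150° − cos90°) = (5.858×10⁻⁶)·(-0.8660) = -5.073×10⁻⁶ J.

W ≈ -5.07×10⁻⁶ J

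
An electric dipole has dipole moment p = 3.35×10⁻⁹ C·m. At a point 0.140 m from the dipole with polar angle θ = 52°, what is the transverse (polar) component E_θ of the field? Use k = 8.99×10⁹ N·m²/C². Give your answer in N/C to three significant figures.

For a dipole, E_θ = (kp sinθ)/r³.
kp/r³ = (8.99×10⁹)(3.35×10⁻⁹)/(0.140)³ = 1.098×10⁴ N/C.
E_θ = 1.098×10⁴·sin52° = 8649 N/C.

E_θ ≈ 8650 N/C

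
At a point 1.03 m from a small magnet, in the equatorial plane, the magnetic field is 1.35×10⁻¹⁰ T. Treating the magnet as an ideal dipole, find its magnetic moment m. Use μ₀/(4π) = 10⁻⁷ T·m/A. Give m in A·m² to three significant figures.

m ≈ 0.00148 A·m²

In the equatorial plane B = (μ₀/4π)·m/r³, so m = Br³·4π/(μ₀).
m = (1.35×10⁻¹⁰)·(1.03)³ / (10⁻⁷) = 0.001475 A·m².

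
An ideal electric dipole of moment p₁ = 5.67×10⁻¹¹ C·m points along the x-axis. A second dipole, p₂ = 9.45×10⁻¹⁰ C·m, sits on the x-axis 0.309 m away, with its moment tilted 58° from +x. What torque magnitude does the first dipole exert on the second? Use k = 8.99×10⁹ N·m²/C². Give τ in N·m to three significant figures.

The second dipole sits on the axis of the first, so the field there is axial: E₁ = 2kp₁/r³ along +x.
E₁ = 2(8.99×10⁹)(5.67×10⁻¹¹)/(0.309)³ = 34.55 N/C.
Torque on the second dipole: τ = p₂ E₁ sinθ.
τ = (9.45×10⁻¹⁰)(34.55)·sin58° = 2.769×10⁻⁸ N·m.

τ ≈ 2.77×10⁻⁸ N·m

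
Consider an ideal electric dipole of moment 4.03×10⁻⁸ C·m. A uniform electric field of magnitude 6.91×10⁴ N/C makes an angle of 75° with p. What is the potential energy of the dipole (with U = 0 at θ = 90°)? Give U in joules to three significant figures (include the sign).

U = −p·E = −pE cosθ.
U = −(4.03×10⁻⁸)(6.91×10⁴)·cos75° = -7.207×10⁻⁴ J.

U ≈ -7.21×10⁻⁴ J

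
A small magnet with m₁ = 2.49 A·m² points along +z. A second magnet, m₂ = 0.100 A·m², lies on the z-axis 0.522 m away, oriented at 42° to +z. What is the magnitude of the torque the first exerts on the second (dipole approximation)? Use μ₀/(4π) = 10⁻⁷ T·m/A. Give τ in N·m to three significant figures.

τ ≈ 2.34×10⁻⁷ N·m

Dipole B is on the axis of dipole A, so B₁ there is axial: B₁ = (μ₀/4π)·2m₁/r³ along +z.
B₁ = 2(10⁻⁷)(2.49)/(0.522)³ = 3.501×10⁻⁶ T.
τ = m₂ B₁ sinθ.
τ = (0.100)(3.501×10⁻⁶)·sin42° = 2.343×10⁻⁷ N·m.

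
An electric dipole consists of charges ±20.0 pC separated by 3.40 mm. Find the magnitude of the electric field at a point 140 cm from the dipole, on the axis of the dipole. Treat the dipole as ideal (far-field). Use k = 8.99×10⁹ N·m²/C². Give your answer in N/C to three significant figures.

Dipole moment p = qd = (2.00×10⁻¹¹ C)(0.00340 m) = 6.80×10⁻¹⁴ C·m.
On the dipole axis E = 2kp/r³.
E = 2·(8.99×10⁹)(6.80×10⁻¹⁴) / (1.40)³ = 4.456×10⁻⁴ N/C.

E ≈ 4.46×10⁻⁴ N/C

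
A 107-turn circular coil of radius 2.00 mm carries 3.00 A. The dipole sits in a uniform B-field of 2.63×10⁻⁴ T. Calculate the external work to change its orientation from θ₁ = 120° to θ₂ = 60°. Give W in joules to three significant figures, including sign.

W ≈ -1.06×10⁻⁶ J

m = NIA = NIπa² = 107·(3.00)·π·(0.00200)² = 0.004034 A·m².
W_ext = ΔU = −mB cosθ₂ + mB cosθ₁ = mB(cosθ₁ − cosθ₂).
W = (0.004034)(2.63×10⁻⁴)·(cos120° − cos60°) = (1.061×10⁻⁶)·(-1.0000) = -1.061×10⁻⁶ J.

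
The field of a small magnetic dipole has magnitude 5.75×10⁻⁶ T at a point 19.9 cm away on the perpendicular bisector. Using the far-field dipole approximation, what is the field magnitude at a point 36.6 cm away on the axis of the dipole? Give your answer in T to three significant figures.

B ≈ 1.85×10⁻⁶ T

Dipole fields scale as 1/r³ in the far field.
The axial field is twice the equatorial field at the same r, so the geometry factor is 2/1.
B₂ = B₁ · (2/1) · (r₁/r₂)³ = 5.75×10⁻⁶ · 2 · (19.9/36.6)³.
(r₁/r₂)³ = (0.5437)³ = 0.1607.
B₂ ≈ 1.848×10⁻⁶ T.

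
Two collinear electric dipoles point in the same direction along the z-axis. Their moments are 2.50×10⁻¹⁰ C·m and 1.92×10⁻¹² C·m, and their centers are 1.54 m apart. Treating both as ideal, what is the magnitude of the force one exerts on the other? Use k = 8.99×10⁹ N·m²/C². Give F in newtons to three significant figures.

F ≈ 4.60×10⁻¹² N

On-axis field of dipole 1 at distance r: E = 2kp₁/r³. Force on dipole 2 is F = p₂·dE/dr (gradient along axis).
dE/dr = −6kp₁/r⁴, so |F| = 6kp₁p₂/r⁴ (attractive for aligned moments).
F = 6(8.99×10⁹)(2.50×10⁻¹⁰)(1.92×10⁻¹²)/(1.54)⁴ = 4.603×10⁻¹² N.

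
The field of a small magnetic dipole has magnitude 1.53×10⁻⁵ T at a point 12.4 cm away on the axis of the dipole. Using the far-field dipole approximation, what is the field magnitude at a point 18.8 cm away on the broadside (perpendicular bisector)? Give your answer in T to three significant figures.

Dipole fields scale as 1/r³ in the far field.
The axial field is twice the equatorial field at the same r, so the geometry factor is 1/2.
B₂ = B₁ · (1/2) · (r₁/r₂)³ = 1.53×10⁻⁵ · 0.5 · (12.4/18.8)³.
(r₁/r₂)³ = (0.6596)³ = 0.2869.
B₂ ≈ 2.195×10⁻⁶ T.

B ≈ 2.20×10⁻⁶ T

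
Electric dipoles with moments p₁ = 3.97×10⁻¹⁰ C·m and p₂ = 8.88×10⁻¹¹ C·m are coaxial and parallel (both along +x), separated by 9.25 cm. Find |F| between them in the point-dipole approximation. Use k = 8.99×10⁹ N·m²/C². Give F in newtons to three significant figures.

On-axis field of dipole 1 at distance r: E = 2kp₁/r³. Force on dipole 2 is F = p₂·dE/dr (gradient along axis).
dE/dr = −6kp₁/r⁴, so |F| = 6kp₁p₂/r⁴ (attractive for aligned moments).
F = 6(8.99×10⁹)(3.97×10⁻¹⁰)(8.88×10⁻¹¹)/(0.0925)⁴ = 2.597×10⁻⁵ N.

F ≈ 2.60×10⁻⁵ N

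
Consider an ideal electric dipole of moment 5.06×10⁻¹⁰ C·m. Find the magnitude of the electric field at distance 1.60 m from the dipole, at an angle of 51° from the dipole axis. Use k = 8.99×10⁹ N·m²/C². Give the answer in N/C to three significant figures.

E ≈ 1.64 N/C

At angle θ the dipole field magnitude is E = (kp/r³)·√(1 + 3cos²θ).
kp/r³ = (8.99×10⁹)(5.06×10⁻¹⁰) / (1.60)³ = 1.111 N/C.
√(1 + 3cos²51°) = √(1 + 3·0.3960) = √2.1881 ≈ 1.4792.
E ≈ 1.111 × 1.479 = 1.643 N/C.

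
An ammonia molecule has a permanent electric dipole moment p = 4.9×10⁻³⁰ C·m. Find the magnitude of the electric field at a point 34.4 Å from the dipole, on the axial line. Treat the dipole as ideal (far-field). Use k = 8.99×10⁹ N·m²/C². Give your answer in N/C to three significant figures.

E ≈ 2.16×10⁶ N/C

On the dipole axis E = 2kp/r³.
E = 2·(8.99×10⁹)(4.90×10⁻³⁰) / (3.44×10⁻⁹)³ = 2.164×10⁶ N/C.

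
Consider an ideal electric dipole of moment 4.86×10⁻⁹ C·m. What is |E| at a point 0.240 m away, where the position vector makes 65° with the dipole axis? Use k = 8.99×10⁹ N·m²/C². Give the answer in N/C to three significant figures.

At angle θ the dipole field magnitude is E = (kp/r³)·√(1 + 3cos²θ).
kp/r³ = (8.99×10⁹)(4.86×10⁻⁹) / (0.240)³ = 3161 N/C.
√(1 + 3cos²65°) = √(1 + 3·0.1786) = √1.5358 ≈ 1.2393.
E ≈ 3161 × 1.239 = 3917 N/C.

E ≈ 3920 N/C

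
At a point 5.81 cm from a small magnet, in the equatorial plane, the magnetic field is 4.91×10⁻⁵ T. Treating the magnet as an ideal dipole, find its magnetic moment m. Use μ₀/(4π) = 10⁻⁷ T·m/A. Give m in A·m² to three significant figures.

m ≈ 0.0963 A·m²

In the equatorial plane B = (μ₀/4π)·m/r³, so m = Br³·4π/(μ₀).
m = (4.91×10⁻⁵)·(0.0581)³ / (10⁻⁷) = 0.09630 A·m².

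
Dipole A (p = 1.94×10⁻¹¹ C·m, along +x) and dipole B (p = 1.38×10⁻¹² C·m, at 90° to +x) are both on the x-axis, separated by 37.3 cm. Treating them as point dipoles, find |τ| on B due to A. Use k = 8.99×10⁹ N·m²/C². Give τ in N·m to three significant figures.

The second dipole sits on the axis of the first, so the field there is axial: E₁ = 2kp₁/r³ along +x.
E₁ = 2(8.99×10⁹)(1.94×10⁻¹¹)/(0.373)³ = 6.721 N/C.
Torque on the second dipole: τ = p₂ E₁ sinθ.
τ = (1.38×10⁻¹²)(6.721)·sin90° = 9.276×10⁻¹² N·m.

τ ≈ 9.28×10⁻¹² N·m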